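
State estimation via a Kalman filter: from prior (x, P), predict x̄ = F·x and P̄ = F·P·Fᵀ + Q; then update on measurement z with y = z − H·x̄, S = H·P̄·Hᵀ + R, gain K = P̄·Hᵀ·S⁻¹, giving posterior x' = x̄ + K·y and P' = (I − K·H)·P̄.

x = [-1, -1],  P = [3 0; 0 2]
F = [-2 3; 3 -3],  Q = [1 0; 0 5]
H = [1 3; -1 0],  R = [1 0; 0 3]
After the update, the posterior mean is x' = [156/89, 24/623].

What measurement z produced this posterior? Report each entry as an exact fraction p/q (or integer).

x̄ = F·x = [-1, 0]
P̄ = F·P·Fᵀ + Q = [31 -36; -36 50]
S = H·P̄·Hᵀ + R = [266 77; 77 34]
K = P̄·Hᵀ·S⁻¹ = [-33/445 -331/445; 1104/3115 114/445]
x' − x̄ = [245/89, 24/623] = K·y
y = (KᵀK)⁻¹·Kᵀ·(x' − x̄) = [3, -4]
z = y + H·x̄ = [3, -4] + [-1, 1] = [2, -3]

z = [2, -3]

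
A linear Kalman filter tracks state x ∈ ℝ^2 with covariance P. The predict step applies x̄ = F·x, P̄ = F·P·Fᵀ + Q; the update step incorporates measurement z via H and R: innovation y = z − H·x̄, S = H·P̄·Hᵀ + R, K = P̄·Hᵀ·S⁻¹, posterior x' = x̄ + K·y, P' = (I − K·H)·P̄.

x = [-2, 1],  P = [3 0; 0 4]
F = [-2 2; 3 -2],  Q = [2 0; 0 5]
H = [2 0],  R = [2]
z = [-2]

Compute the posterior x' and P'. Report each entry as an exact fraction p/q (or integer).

x' = [-54/61, -12/61]
P' = [30/61 -34/61; -34/61 616/61]

x̄ = F·x = [6, -8]
P̄ = F·P·Fᵀ + Q = [30 -34; -34 48]
y = z − H·x̄ = [-14]
S = H·P̄·Hᵀ + R = [122]
K = P̄·Hᵀ·S⁻¹ = [30/61; -34/61]
x' = x̄ + K·y = [-54/61, -12/61]
P' = (I − K·H)·P̄ = [30/61 -34/61; -34/61 616/61]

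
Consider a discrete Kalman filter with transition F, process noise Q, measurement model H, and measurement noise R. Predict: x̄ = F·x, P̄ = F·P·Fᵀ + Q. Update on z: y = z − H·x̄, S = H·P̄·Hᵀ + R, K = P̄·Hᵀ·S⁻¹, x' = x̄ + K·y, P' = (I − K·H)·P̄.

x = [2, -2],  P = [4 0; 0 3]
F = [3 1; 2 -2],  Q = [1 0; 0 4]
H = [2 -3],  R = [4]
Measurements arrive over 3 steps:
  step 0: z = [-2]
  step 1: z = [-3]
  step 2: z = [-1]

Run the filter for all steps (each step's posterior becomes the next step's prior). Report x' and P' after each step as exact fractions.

step 0: x̄ = F·x = [4, 8]
step 0: P̄ = F·P·Fᵀ + Q = [40 18; 18 32]
step 0: y = z − H·x̄ = [14]
step 0: S = H·P̄·Hᵀ + R = [236]
step 0: K = P̄·Hᵀ·S⁻¹ = [13/118; -15/59]
step 0: x' = x̄ + K·y = [327/59, 262/59]
step 0: P' = (I − K·H)·P̄ = [2191/59 1452/59; 1452/59 988/59]
step 1: x̄ = F·x = [1243/59, 130/59]
step 1: P̄ = F·P·Fᵀ + Q = [29478/59 5362/59; 5362/59 1336/59]
step 1: y = z − H·x̄ = [-2273/59]
step 1: S = H·P̄·Hᵀ + R = [65828/59]
step 1: K = P̄·Hᵀ·S⁻¹ = [21435/32914; 1679/16457]
step 1: x' = x̄ + K·y = [-132367/32914, -28423/16457]
step 1: P' = (I − K·H)·P̄ = [434919/16457 275656/16457; 275656/16457 181532/16457]
step 2: x̄ = F·x = [-453947/32914, -75521/16457]
step 2: P̄ = F·P·Fᵀ + Q = [5766196/16457 1143826/16457; 1143826/16457 326384/16457]
step 2: y = z − H·x̄ = [210927/16457]
step 2: S = H·P̄·Hᵀ + R = [12342156/16457]
step 2: K = P̄·Hᵀ·S⁻¹ = [4050457/6171078; 327125/3085539]
step 2: x' = x̄ + K·y = [-5532807/1028513, -3322264/1028513]
step 2: P' = (I − K·H)·P̄ = [84196435/3085539 53430652/3085539; 53430652/3085539 35184268/3085539]

step 0: x' = [327/59, 262/59], P' = [2191/59 1452/59; 1452/59 988/59]
step 1: x' = [-132367/32914, -28423/16457], P' = [434919/16457 275656/16457; 275656/16457 181532/16457]
step 2: x' = [-5532807/1028513, -3322264/1028513], P' = [84196435/3085539 53430652/3085539; 53430652/3085539 35184268/3085539]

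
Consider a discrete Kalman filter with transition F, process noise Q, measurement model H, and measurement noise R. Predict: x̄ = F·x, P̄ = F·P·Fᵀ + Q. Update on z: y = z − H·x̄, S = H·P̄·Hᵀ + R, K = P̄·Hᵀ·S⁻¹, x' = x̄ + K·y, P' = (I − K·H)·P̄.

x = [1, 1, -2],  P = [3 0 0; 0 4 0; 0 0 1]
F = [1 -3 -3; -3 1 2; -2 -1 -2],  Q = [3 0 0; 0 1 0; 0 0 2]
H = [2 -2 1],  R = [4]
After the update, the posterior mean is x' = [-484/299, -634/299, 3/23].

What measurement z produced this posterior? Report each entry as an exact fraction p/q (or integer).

x̄ = F·x = [4, -6, 1]
P̄ = F·P·Fᵀ + Q = [51 -27 12; -27 36 10; 12 10 22]
S = H·P̄·Hᵀ + R = [598]
K = P̄·Hᵀ·S⁻¹ = [84/299; -58/299; 1/23]
x' − x̄ = [-1680/299, 1160/299, -20/23] = K·y
y = (KᵀK)⁻¹·Kᵀ·(x' − x̄) = [-20]
z = y + H·x̄ = [-20] + [21] = [1]

z = [1]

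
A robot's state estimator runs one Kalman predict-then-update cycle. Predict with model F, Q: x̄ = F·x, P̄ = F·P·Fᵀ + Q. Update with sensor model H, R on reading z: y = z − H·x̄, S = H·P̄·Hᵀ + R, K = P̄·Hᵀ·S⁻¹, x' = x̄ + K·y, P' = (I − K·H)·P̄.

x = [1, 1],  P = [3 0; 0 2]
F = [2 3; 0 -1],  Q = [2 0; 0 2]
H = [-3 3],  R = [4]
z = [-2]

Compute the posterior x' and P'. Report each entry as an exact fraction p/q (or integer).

x̄ = F·x = [5, -1]
P̄ = F·P·Fᵀ + Q = [32 -6; -6 4]
y = z − H·x̄ = [16]
S = H·P̄·Hᵀ + R = [436]
K = P̄·Hᵀ·S⁻¹ = [-57/218; 15/218]
x' = x̄ + K·y = [89/109, 11/109]
P' = (I − K·H)·P̄ = [239/109 201/109; 201/109 211/109]

x' = [89/109, 11/109]
P' = [239/109 201/109; 201/109 211/109]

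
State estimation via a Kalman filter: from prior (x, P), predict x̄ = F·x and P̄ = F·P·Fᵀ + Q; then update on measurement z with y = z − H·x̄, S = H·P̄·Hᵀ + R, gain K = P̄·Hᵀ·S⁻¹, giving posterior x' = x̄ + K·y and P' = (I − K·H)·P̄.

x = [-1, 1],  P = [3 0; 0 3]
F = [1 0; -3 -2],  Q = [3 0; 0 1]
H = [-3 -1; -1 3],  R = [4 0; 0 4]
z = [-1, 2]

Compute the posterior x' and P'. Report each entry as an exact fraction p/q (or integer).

x̄ = F·x = [-1, 1]
P̄ = F·P·Fᵀ + Q = [6 -9; -9 40]
y = z − H·x̄ = [-3, -2]
S = H·P̄·Hᵀ + R = [44 -30; -30 424]
K = P̄·Hᵀ·S⁻¹ = [-2403/8878 -861/8878; -821/8878 2643/8878]
x' = x̄ + K·y = [53/8878, 6055/8878]
P' = (I − K·H)·P̄ = [1614/4439 -36/4439; -36/4439 1750/4439]

x' = [53/8878, 6055/8878]
P' = [1614/4439 -36/4439; -36/4439 1750/4439]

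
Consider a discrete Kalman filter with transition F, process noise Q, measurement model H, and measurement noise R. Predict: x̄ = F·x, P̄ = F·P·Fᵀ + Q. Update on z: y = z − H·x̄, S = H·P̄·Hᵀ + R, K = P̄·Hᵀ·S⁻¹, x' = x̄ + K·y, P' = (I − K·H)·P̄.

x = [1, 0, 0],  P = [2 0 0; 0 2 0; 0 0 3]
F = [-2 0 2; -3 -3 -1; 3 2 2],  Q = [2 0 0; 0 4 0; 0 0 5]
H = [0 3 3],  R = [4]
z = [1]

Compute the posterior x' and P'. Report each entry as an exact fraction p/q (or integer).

x̄ = F·x = [-2, -3, 3]
P̄ = F·P·Fᵀ + Q = [22 6 0; 6 43 -36; 0 -36 43]
y = z − H·x̄ = [1]
S = H·P̄·Hᵀ + R = [130]
K = P̄·Hᵀ·S⁻¹ = [9/65; 21/130; 21/130]
x' = x̄ + K·y = [-121/65, -369/130, 411/130]
P' = (I − K·H)·P̄ = [1268/65 201/65 -189/65; 201/65 5149/130 -5121/130; -189/65 -5121/130 5149/130]

x' = [-121/65, -369/130, 411/130]
P' = [1268/65 201/65 -189/65; 201/65 5149/130 -5121/130; -189/65 -5121/130 5149/130]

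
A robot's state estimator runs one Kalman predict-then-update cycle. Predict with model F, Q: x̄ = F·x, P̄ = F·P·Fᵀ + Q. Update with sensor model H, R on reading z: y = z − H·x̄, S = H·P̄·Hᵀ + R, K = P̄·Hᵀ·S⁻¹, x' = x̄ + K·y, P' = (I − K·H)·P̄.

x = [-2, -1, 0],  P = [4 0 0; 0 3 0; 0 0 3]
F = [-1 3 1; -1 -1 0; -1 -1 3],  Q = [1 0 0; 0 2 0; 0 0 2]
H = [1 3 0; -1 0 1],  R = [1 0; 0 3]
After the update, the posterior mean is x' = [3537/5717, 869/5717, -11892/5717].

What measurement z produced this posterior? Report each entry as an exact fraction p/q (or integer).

z = [1, -3]

x̄ = F·x = [-1, 3, 3]
P̄ = F·P·Fᵀ + Q = [35 -5 4; -5 9 7; 4 7 36]
S = H·P̄·Hᵀ + R = [87 5; 5 66]
K = P̄·Hᵀ·S⁻¹ = [1475/5717 -2797/5717; 1392/5717 934/5717; 1490/5717 2659/5717]
x' − x̄ = [9254/5717, -16282/5717, -29043/5717] = K·y
y = (KᵀK)⁻¹·Kᵀ·(x' − x̄) = [-7, -7]
z = y + H·x̄ = [-7, -7] + [8, 4] = [1, -3]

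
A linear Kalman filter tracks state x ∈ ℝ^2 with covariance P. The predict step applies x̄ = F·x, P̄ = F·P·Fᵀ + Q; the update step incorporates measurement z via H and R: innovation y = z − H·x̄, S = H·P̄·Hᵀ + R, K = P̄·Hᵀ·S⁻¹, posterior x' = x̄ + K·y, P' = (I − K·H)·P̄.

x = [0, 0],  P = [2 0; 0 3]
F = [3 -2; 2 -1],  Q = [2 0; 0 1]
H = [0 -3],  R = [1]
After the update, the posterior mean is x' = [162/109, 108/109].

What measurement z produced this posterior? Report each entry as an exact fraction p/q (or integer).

z = [-3]

x̄ = F·x = [0, 0]
P̄ = F·P·Fᵀ + Q = [32 18; 18 12]
S = H·P̄·Hᵀ + R = [109]
K = P̄·Hᵀ·S⁻¹ = [-54/109; -36/109]
x' − x̄ = [162/109, 108/109] = K·y
y = (KᵀK)⁻¹·Kᵀ·(x' − x̄) = [-3]
z = y + H·x̄ = [-3] + [0] = [-3]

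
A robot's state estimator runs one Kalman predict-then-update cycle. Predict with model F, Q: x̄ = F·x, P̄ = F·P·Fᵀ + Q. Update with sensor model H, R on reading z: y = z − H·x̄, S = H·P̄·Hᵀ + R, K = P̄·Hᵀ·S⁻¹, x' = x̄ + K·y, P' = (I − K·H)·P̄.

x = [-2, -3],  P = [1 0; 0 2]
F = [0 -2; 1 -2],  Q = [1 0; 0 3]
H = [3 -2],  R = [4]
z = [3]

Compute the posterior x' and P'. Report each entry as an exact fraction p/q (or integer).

x' = [145/37, 4]
P' = [212/37 8; 8 12]

x̄ = F·x = [6, 4]
P̄ = F·P·Fᵀ + Q = [9 8; 8 12]
y = z − H·x̄ = [-7]
S = H·P̄·Hᵀ + R = [37]
K = P̄·Hᵀ·S⁻¹ = [11/37; 0]
x' = x̄ + K·y = [145/37, 4]
P' = (I − K·H)·P̄ = [212/37 8; 8 12]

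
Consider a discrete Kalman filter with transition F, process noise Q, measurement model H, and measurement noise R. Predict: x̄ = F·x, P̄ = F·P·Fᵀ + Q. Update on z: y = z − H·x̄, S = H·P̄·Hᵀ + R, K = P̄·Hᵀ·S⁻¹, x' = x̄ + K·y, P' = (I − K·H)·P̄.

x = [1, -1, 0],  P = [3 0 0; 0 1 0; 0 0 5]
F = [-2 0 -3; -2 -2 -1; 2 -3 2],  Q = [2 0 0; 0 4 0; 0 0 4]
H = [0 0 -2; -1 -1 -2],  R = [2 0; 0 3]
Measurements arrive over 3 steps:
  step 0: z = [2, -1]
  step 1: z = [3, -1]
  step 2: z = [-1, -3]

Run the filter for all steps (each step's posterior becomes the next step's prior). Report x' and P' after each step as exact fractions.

step 0: x̄ = F·x = [-2, 0, 5]
step 0: P̄ = F·P·Fᵀ + Q = [59 27 -42; 27 25 -16; -42 -16 45]
step 0: y = z − H·x̄ = [12, 7]
step 0: S = H·P̄·Hᵀ + R = [182 64; 64 89]
step 0: K = P̄·Hᵀ·S⁻¹ = [3802/6051 -2870/6051; 688/2017 -948/2017; -2981/6051 -32/6051]
step 0: x' = x̄ + K·y = [13432/6051, 1620/2017, -5741/6051]
step 0: P' = (I − K·H)·P̄ = [31901/6051 -5229/2017 -3802/6051; -5229/2017 9449/2017 -688/2017; -3802/6051 -688/2017 2981/6051]
step 1: x̄ = F·x = [-9641/6051, -10281/2017, 802/6051]
step 1: P̄ = F·P·Fᵀ + Q = [120911/6051 10333/2017 -220168/6051; 10333/2017 39739/2017 10006/2017; -220168/6051 10006/2017 601451/6051]
step 1: y = z − H·x̄ = [19757/6051, -14977/2017]
step 1: S = H·P̄·Hᵀ + R = [2417906/6051 675168/2017; 675168/2017 655161/2017]
step 1: K = P̄·Hᵀ·S⁻¹ = [595928/1376519 -16072994/53684241; 652290/1376519 -31958884/53684241; -663061/1376519 -25968/1376519]
step 1: x' = x̄ + K·y = [109697927/53684241, 46730461/53684241, -1789681/1376519]
step 1: P' = (I − K·H)·P̄ = [147570833/53684241 -52869467/53684241 -595928/1376519; -52869467/53684241 199624739/53684241 -652290/1376519; -595928/1376519 -652290/1376519 663061/1376519]
step 2: x̄ = F·x = [-10003177/53684241, -81019739/17894747, -60390647/53684241]
step 2: P̄ = F·P·Fᵀ + Q = [651491921/53684241 39272735/17894747 -1059198278/53684241; 39272735/17894747 337233629/17894747 204964624/17894747; -1059198278/53684241 204964624/17894747 3458856251/53684241]
step 2: y = z − H·x̄ = [-174465535/53684241, -534896411/53684241]
step 2: S = H·P̄·Hᵀ + R = [13942793486/53684241 12946816192/53684241; 12946816192/53684241 14118089321/53684241]
step 2: K = P̄·Hᵀ·S⁻¹ = [115875138838/272198635631 -80251272846/272198635631; 122785183184/272198635631 -158086356364/272198635631; -129040273155/272198635631 -6473408096/272198635631]
step 2: x' = x̄ + K·y = [372307556729/272198635631, -56298556443/272198635631, 177657933764/272198635631]
step 2: P' = (I − K·H)·P̄ = [747549363083/272198635631 -275045266869/272198635631 -115875138838/272198635631; -275045266869/272198635631 994874702329/272198635631 -122785183184/272198635631; -115875138838/272198635631 -122785183184/272198635631 129040273155/272198635631]

step 0: x' = [13432/6051, 1620/2017, -5741/6051], P' = [31901/6051 -5229/2017 -3802/6051; -5229/2017 9449/2017 -688/2017; -3802/6051 -688/2017 2981/6051]
step 1: x' = [109697927/53684241, 46730461/53684241, -1789681/1376519], P' = [147570833/53684241 -52869467/53684241 -595928/1376519; -52869467/53684241 199624739/53684241 -652290/1376519; -595928/1376519 -652290/1376519 663061/1376519]
step 2: x' = [372307556729/272198635631, -56298556443/272198635631, 177657933764/272198635631], P' = [747549363083/272198635631 -275045266869/272198635631 -115875138838/272198635631; -275045266869/272198635631 994874702329/272198635631 -122785183184/272198635631; -115875138838/272198635631 -122785183184/272198635631 129040273155/272198635631]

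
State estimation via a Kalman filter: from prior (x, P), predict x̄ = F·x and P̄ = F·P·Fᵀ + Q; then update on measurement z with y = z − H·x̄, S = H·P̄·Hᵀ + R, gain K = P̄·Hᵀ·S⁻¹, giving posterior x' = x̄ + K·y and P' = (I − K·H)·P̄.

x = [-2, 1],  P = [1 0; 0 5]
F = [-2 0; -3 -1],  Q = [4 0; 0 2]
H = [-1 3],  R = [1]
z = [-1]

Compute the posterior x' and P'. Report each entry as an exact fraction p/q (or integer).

x' = [116/39, 9/13]
P' = [836/117 94/39; 94/39 12/13]

x̄ = F·x = [4, 5]
P̄ = F·P·Fᵀ + Q = [8 6; 6 16]
y = z − H·x̄ = [-12]
S = H·P̄·Hᵀ + R = [117]
K = P̄·Hᵀ·S⁻¹ = [10/117; 14/39]
x' = x̄ + K·y = [116/39, 9/13]
P' = (I − K·H)·P̄ = [836/117 94/39; 94/39 12/13]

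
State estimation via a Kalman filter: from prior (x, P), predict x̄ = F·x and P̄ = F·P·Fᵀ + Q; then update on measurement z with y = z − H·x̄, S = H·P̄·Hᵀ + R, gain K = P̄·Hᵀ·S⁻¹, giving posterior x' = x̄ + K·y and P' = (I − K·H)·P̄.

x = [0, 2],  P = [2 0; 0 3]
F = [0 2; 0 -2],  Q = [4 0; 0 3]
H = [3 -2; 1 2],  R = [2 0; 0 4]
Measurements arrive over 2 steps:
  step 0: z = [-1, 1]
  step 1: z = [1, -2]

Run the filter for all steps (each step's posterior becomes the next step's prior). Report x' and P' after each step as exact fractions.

step 0: x̄ = F·x = [4, -4]
step 0: P̄ = F·P·Fᵀ + Q = [16 -12; -12 15]
step 0: y = z − H·x̄ = [-21, 5]
step 0: S = H·P̄·Hᵀ + R = [350 -60; -60 32]
step 0: K = P̄·Hᵀ·S⁻¹ = [6/25 1/5; -129/950 117/380]
step 0: x' = x̄ + K·y = [-1/25, 743/1900]
step 0: P' = (I − K·H)·P̄ = [8/25 6/25; 6/25 471/950]
step 1: x̄ = F·x = [743/950, -743/950]
step 1: P̄ = F·P·Fᵀ + Q = [2842/475 -942/475; -942/475 2367/475]
step 1: y = z − H·x̄ = [-553/190, -1157/950]
step 1: S = H·P̄·Hᵀ + R = [1892/19 -942/95; -942/95 10442/475]
step 1: K = P̄·Hᵀ·S⁻¹ = [6/25 1/5; -32148/248275 15132/49655]
step 1: x' = x̄ + K·y = [-4/25, -385511/496550]
step 1: P' = (I − K·H)·P̄ = [8/25 6/25; 6/25 121527/248275]

step 0: x' = [-1/25, 743/1900], P' = [8/25 6/25; 6/25 471/950]
step 1: x' = [-4/25, -385511/496550], P' = [8/25 6/25; 6/25 121527/248275]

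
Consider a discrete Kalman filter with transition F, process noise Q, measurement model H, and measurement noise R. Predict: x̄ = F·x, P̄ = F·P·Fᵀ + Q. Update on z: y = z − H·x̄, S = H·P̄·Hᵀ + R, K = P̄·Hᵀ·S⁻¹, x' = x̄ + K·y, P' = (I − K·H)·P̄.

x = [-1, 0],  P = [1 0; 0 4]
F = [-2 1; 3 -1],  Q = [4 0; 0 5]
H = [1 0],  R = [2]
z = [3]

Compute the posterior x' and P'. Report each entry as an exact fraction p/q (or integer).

x' = [20/7, -26/7]
P' = [12/7 -10/7; -10/7 76/7]

x̄ = F·x = [2, -3]
P̄ = F·P·Fᵀ + Q = [12 -10; -10 18]
y = z − H·x̄ = [1]
S = H·P̄·Hᵀ + R = [14]
K = P̄·Hᵀ·S⁻¹ = [6/7; -5/7]
x' = x̄ + K·y = [20/7, -26/7]
P' = (I − K·H)·P̄ = [12/7 -10/7; -10/7 76/7]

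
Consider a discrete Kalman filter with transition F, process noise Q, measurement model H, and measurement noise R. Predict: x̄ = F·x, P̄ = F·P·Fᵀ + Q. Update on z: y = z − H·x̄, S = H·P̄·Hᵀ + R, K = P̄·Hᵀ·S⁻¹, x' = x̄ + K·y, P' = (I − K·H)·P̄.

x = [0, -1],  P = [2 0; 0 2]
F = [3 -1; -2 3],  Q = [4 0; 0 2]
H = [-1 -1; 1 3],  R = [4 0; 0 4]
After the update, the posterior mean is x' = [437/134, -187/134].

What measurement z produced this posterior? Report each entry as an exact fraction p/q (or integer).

z = [-3, -1]

x̄ = F·x = [1, -3]
P̄ = F·P·Fᵀ + Q = [24 -18; -18 28]
S = H·P̄·Hᵀ + R = [20 -36; -36 172]
K = P̄·Hᵀ·S⁻¹ = [-66/67 -51/134; 41/134 30/67]
x' − x̄ = [303/134, 215/134] = K·y
y = (KᵀK)⁻¹·Kᵀ·(x' − x̄) = [-5, 7]
z = y + H·x̄ = [-5, 7] + [2, -8] = [-3, -1]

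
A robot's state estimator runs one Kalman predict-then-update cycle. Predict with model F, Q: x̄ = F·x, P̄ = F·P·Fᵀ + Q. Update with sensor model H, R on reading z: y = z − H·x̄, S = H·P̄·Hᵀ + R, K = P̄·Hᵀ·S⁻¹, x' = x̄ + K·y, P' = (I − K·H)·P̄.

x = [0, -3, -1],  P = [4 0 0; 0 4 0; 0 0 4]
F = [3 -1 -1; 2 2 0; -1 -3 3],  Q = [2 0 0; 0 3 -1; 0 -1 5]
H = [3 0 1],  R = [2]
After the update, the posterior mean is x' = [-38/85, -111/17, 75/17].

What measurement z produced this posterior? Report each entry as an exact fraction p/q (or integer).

x̄ = F·x = [4, -6, 6]
P̄ = F·P·Fᵀ + Q = [46 16 -12; 16 35 -33; -12 -33 81]
S = H·P̄·Hᵀ + R = [425]
K = P̄·Hᵀ·S⁻¹ = [126/425; 3/85; 9/85]
x' − x̄ = [-378/85, -9/17, -27/17] = K·y
y = (KᵀK)⁻¹·Kᵀ·(x' − x̄) = [-15]
z = y + H·x̄ = [-15] + [18] = [3]

z = [3]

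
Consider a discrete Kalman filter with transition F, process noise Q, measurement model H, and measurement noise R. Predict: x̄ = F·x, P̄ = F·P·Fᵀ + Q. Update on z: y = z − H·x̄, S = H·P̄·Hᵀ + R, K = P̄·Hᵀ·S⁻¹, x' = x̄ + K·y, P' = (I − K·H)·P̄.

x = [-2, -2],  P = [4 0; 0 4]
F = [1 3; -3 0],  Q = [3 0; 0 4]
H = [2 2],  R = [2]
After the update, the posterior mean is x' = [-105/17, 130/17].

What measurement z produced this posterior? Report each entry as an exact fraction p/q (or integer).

x̄ = F·x = [-8, 6]
P̄ = F·P·Fᵀ + Q = [43 -12; -12 40]
S = H·P̄·Hᵀ + R = [238]
K = P̄·Hᵀ·S⁻¹ = [31/119; 4/17]
x' − x̄ = [31/17, 28/17] = K·y
y = (KᵀK)⁻¹·Kᵀ·(x' − x̄) = [7]
z = y + H·x̄ = [7] + [-4] = [3]

z = [3]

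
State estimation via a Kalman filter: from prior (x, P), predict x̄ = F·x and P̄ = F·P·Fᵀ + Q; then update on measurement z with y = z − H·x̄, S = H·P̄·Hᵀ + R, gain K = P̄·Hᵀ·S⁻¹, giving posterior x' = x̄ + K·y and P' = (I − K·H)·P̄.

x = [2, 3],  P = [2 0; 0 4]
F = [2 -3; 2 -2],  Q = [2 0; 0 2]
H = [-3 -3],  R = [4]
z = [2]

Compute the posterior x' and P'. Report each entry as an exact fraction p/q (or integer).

x' = [-847/614, 425/614]
P' = [433/307 -355/307; -355/307 413/307]

x̄ = F·x = [-5, -2]
P̄ = F·P·Fᵀ + Q = [46 32; 32 26]
y = z − H·x̄ = [-19]
S = H·P̄·Hᵀ + R = [1228]
K = P̄·Hᵀ·S⁻¹ = [-117/614; -87/614]
x' = x̄ + K·y = [-847/614, 425/614]
P' = (I − K·H)·P̄ = [433/307 -355/307; -355/307 413/307]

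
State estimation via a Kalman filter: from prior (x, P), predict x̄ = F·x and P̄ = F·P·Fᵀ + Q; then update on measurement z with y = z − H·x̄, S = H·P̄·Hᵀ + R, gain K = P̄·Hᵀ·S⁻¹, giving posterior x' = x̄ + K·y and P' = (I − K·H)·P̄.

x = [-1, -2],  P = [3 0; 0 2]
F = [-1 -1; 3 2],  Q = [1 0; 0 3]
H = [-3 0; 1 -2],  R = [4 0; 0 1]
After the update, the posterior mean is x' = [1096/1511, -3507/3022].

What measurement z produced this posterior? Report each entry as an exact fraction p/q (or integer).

z = [-2, 3]

x̄ = F·x = [3, -7]
P̄ = F·P·Fᵀ + Q = [6 -13; -13 38]
S = H·P̄·Hᵀ + R = [58 -96; -96 211]
K = P̄·Hᵀ·S⁻¹ = [-363/1511 64/1511; -315/3022 -709/1511]
x' − x̄ = [-3437/1511, 17647/3022] = K·y
y = (KᵀK)⁻¹·Kᵀ·(x' − x̄) = [7, -14]
z = y + H·x̄ = [7, -14] + [-9, 17] = [-2, 3]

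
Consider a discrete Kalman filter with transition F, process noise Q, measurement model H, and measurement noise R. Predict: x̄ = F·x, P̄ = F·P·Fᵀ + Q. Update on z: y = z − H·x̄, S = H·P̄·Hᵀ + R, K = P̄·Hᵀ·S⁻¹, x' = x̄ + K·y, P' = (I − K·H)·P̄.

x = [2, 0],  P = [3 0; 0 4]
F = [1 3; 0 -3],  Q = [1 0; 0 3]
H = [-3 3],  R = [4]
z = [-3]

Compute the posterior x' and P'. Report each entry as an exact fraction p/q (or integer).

x' = [2042/1363, 675/1363]
P' = [2536/1363 2232/1363; 2232/1363 2532/1363]

x̄ = F·x = [2, 0]
P̄ = F·P·Fᵀ + Q = [40 -36; -36 39]
y = z − H·x̄ = [3]
S = H·P̄·Hᵀ + R = [1363]
K = P̄·Hᵀ·S⁻¹ = [-228/1363; 225/1363]
x' = x̄ + K·y = [2042/1363, 675/1363]
P' = (I − K·H)·P̄ = [2536/1363 2232/1363; 2232/1363 2532/1363]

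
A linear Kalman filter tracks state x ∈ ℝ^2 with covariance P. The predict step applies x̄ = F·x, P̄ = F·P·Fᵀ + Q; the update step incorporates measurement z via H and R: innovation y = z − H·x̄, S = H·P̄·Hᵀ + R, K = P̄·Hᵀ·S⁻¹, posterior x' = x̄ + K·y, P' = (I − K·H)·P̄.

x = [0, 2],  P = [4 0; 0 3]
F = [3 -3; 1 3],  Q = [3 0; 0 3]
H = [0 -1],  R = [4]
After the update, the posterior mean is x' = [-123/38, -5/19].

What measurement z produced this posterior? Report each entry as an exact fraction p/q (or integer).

z = [1]

x̄ = F·x = [-6, 6]
P̄ = F·P·Fᵀ + Q = [66 -15; -15 34]
S = H·P̄·Hᵀ + R = [38]
K = P̄·Hᵀ·S⁻¹ = [15/38; -17/19]
x' − x̄ = [105/38, -119/19] = K·y
y = (KᵀK)⁻¹·Kᵀ·(x' − x̄) = [7]
z = y + H·x̄ = [7] + [-6] = [1]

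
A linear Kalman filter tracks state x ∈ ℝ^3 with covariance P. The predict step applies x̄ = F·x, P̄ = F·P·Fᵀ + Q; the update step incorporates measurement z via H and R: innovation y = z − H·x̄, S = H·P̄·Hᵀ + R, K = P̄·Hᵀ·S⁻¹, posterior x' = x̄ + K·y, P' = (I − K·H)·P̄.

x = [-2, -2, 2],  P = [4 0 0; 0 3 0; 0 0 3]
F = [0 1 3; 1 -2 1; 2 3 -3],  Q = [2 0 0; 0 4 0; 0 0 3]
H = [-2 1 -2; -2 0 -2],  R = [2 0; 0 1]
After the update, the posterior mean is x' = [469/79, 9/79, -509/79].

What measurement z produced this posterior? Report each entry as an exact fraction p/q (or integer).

x̄ = F·x = [4, 4, -16]
P̄ = F·P·Fᵀ + Q = [32 3 -18; 3 23 -19; -18 -19 73]
S = H·P̄·Hᵀ + R = [365 308; 308 277]
K = P̄·Hᵀ·S⁻¹ = [1699/6241 -2520/6241; 5379/6241 -5260/6241; -1853/6241 -418/6241]
x' − x̄ = [153/79, -307/79, 755/79] = K·y
y = (KᵀK)⁻¹·Kᵀ·(x' − x̄) = [-27, -23]
z = y + H·x̄ = [-27, -23] + [28, 24] = [1, 1]

z = [1, 1]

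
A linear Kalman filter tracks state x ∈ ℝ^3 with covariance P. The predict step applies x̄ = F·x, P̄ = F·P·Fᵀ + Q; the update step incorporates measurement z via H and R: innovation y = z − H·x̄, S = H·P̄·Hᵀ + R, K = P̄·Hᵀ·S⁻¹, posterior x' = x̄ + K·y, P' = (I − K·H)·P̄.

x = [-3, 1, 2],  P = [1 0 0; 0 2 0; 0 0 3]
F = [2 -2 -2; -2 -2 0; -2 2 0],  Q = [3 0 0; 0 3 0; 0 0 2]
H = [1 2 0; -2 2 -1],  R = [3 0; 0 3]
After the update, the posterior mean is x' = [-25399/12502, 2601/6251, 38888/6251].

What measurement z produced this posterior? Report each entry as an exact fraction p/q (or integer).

x̄ = F·x = [-12, 4, 8]
P̄ = F·P·Fᵀ + Q = [27 4 -12; 4 15 -4; -12 -4 14]
S = H·P̄·Hᵀ + R = [106 18; 18 121]
K = P̄·Hᵀ·S⁻¹ = [4847/12502 -2117/6251; 1823/6251 1072/6251; -1228/6251 286/6251]
x' − x̄ = [124625/12502, -22403/6251, -11120/6251] = K·y
y = (KᵀK)⁻¹·Kᵀ·(x' − x̄) = [3, -26]
z = y + H·x̄ = [3, -26] + [-4, 24] = [-1, -2]

z = [-1, -2]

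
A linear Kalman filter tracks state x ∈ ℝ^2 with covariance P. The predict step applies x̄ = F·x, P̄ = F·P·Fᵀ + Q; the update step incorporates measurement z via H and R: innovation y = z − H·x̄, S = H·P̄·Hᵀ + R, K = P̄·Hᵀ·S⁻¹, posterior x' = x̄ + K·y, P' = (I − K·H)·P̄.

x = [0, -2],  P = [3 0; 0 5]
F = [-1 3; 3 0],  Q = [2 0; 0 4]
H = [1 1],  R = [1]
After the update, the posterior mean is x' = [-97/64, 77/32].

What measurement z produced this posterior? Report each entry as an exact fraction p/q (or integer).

z = [1]

x̄ = F·x = [-6, 0]
P̄ = F·P·Fᵀ + Q = [50 -9; -9 31]
S = H·P̄·Hᵀ + R = [64]
K = P̄·Hᵀ·S⁻¹ = [41/64; 11/32]
x' − x̄ = [287/64, 77/32] = K·y
y = (KᵀK)⁻¹·Kᵀ·(x' − x̄) = [7]
z = y + H·x̄ = [7] + [-6] = [1]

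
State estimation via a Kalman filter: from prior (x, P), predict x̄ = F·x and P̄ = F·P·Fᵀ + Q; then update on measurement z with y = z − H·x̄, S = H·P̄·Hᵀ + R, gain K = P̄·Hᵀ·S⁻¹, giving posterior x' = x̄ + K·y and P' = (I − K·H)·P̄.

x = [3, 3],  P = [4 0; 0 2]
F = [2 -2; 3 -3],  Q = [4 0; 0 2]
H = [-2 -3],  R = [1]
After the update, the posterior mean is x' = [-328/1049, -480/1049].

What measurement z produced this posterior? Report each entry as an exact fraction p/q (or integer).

z = [2]

x̄ = F·x = [0, 0]
P̄ = F·P·Fᵀ + Q = [28 36; 36 56]
S = H·P̄·Hᵀ + R = [1049]
K = P̄·Hᵀ·S⁻¹ = [-164/1049; -240/1049]
x' − x̄ = [-328/1049, -480/1049] = K·y
y = (KᵀK)⁻¹·Kᵀ·(x' − x̄) = [2]
z = y + H·x̄ = [2] + [0] = [2]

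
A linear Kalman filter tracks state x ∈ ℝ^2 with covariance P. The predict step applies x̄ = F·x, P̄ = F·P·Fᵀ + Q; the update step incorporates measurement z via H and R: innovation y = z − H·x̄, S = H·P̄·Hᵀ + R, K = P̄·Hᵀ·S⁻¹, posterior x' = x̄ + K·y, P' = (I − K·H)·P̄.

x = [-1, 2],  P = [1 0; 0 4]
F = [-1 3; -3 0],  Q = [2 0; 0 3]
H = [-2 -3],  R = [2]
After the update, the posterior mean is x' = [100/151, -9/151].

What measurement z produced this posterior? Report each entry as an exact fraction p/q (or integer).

z = [-1]

x̄ = F·x = [7, 3]
P̄ = F·P·Fᵀ + Q = [39 3; 3 12]
S = H·P̄·Hᵀ + R = [302]
K = P̄·Hᵀ·S⁻¹ = [-87/302; -21/151]
x' − x̄ = [-957/151, -462/151] = K·y
y = (KᵀK)⁻¹·Kᵀ·(x' − x̄) = [22]
z = y + H·x̄ = [22] + [-23] = [-1]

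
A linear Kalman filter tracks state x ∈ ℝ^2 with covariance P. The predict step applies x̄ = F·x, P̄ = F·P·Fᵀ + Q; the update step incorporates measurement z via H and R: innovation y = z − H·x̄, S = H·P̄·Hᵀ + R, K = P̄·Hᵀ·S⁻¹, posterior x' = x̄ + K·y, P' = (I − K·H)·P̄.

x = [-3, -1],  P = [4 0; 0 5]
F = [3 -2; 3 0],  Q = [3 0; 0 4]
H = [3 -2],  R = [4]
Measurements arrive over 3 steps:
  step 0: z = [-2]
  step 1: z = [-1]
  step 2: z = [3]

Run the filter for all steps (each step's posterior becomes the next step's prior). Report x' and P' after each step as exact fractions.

step 0: x̄ = F·x = [-7, -9]
step 0: P̄ = F·P·Fᵀ + Q = [59 36; 36 40]
step 0: y = z − H·x̄ = [1]
step 0: S = H·P̄·Hᵀ + R = [263]
step 0: K = P̄·Hᵀ·S⁻¹ = [105/263; 28/263]
step 0: x' = x̄ + K·y = [-1736/263, -2339/263]
step 0: P' = (I − K·H)·P̄ = [4492/263 6528/263; 6528/263 9736/263]
step 1: x̄ = F·x = [-530/263, -5208/263]
step 1: P̄ = F·P·Fᵀ + Q = [1825/263 1260/263; 1260/263 41480/263]
step 1: y = z − H·x̄ = [-9089/263]
step 1: S = H·P̄·Hᵀ + R = [168277/263]
step 1: K = P̄·Hᵀ·S⁻¹ = [2955/168277; -79180/168277]
step 1: x' = x̄ + K·y = [-441235/168277, -595892/168277]
step 1: P' = (I − K·H)·P̄ = [1134500/168277 1695840/168277; 1695840/168277 2702120/168277]
step 2: x̄ = F·x = [-131921/168277, -1323705/168277]
step 2: P̄ = F·P·Fᵀ + Q = [1173731/168277 35460/168277; 35460/168277 10883608/168277]
step 2: y = z − H·x̄ = [-1746816/168277]
step 2: S = H·P̄·Hᵀ + R = [54345599/168277]
step 2: K = P̄·Hᵀ·S⁻¹ = [3450273/54345599; -21660836/54345599]
step 2: x' = x̄ + K·y = [-78420211/54345599, -202642347/54345599]
step 2: P' = (I − K·H)·P̄ = [308317420/54345599 455575584/54345599; 455575584/54345599 726685048/54345599]

step 0: x' = [-1736/263, -2339/263], P' = [4492/263 6528/263; 6528/263 9736/263]
step 1: x' = [-441235/168277, -595892/168277], P' = [1134500/168277 1695840/168277; 1695840/168277 2702120/168277]
step 2: x' = [-78420211/54345599, -202642347/54345599], P' = [308317420/54345599 455575584/54345599; 455575584/54345599 726685048/54345599]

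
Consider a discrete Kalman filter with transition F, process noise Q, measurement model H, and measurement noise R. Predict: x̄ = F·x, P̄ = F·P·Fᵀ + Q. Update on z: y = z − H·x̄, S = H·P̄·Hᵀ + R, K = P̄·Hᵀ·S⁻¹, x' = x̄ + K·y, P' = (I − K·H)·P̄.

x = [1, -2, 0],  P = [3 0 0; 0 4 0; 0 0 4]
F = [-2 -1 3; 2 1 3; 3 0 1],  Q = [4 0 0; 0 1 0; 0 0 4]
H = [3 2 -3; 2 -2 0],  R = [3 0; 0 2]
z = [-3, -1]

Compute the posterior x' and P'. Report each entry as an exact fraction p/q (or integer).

x' = [60396/48529, 83955/48529, 165387/48529]
P' = [284130/48529 282684/48529 462279/48529; 282684/48529 305247/48529 475950/48529; 462279/48529 475950/48529 1557115/97058]

x̄ = F·x = [0, 0, 3]
P̄ = F·P·Fᵀ + Q = [56 20 -6; 20 53 30; -6 30 35]
y = z − H·x̄ = [6, -1]
S = H·P̄·Hᵀ + R = [1022 300; 300 278]
K = P̄·Hᵀ·S⁻¹ = [10307/48529 1446/48529; 10232/48529 -22563/48529; 2043/97058 -13671/48529]
x' = x̄ + K·y = [60396/48529, 83955/48529, 165387/48529]
P' = (I − K·H)·P̄ = [284130/48529 282684/48529 462279/48529; 282684/48529 305247/48529 475950/48529; 462279/48529 475950/48529 1557115/97058]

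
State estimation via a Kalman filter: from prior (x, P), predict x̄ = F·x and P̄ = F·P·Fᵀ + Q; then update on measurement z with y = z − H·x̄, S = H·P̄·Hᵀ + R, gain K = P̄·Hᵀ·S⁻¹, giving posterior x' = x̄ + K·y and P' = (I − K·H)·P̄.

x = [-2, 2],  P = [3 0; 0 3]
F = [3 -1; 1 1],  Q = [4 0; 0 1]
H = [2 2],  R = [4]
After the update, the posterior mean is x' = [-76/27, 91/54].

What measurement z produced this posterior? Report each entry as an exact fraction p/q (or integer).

z = [-2]

x̄ = F·x = [-8, 0]
P̄ = F·P·Fᵀ + Q = [34 6; 6 7]
S = H·P̄·Hᵀ + R = [216]
K = P̄·Hᵀ·S⁻¹ = [10/27; 13/108]
x' − x̄ = [140/27, 91/54] = K·y
y = (KᵀK)⁻¹·Kᵀ·(x' − x̄) = [14]
z = y + H·x̄ = [14] + [-16] = [-2]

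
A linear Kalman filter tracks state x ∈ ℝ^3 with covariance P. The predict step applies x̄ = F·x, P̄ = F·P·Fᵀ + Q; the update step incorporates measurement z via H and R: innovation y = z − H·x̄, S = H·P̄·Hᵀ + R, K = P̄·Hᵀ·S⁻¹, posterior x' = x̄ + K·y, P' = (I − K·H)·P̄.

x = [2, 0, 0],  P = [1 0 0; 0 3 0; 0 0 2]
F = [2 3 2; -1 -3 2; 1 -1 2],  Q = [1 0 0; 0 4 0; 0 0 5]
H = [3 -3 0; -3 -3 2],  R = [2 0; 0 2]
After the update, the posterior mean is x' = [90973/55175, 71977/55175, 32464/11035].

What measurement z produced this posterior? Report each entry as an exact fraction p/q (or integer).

x̄ = F·x = [4, -2, 2]
P̄ = F·P·Fᵀ + Q = [40 -21 1; -21 40 16; 1 16 17]
S = H·P̄·Hᵀ + R = [1100 -90; -90 208]
K = P̄·Hᵀ·S⁻¹ = [16557/110350 -4403/22070; -20157/110350 -4397/22070; -1089/22070 -455/4414]
x' − x̄ = [-129727/55175, 182327/55175, 10394/11035] = K·y
y = (KᵀK)⁻¹·Kᵀ·(x' − x̄) = [-17, -1]
z = y + H·x̄ = [-17, -1] + [18, -2] = [1, -3]

z = [1, -3]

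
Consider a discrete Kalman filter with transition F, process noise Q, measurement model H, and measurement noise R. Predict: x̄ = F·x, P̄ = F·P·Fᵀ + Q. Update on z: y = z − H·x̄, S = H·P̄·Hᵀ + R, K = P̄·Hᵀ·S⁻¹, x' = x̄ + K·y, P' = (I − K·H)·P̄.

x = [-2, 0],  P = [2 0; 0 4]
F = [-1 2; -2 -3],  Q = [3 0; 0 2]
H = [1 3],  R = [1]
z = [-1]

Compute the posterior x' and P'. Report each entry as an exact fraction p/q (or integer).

x̄ = F·x = [2, 4]
P̄ = F·P·Fᵀ + Q = [21 -20; -20 46]
y = z − H·x̄ = [-15]
S = H·P̄·Hᵀ + R = [316]
K = P̄·Hᵀ·S⁻¹ = [-39/316; 59/158]
x' = x̄ + K·y = [1217/316, -253/158]
P' = (I − K·H)·P̄ = [5115/316 -859/158; -859/158 153/79]

x' = [1217/316, -253/158]
P' = [5115/316 -859/158; -859/158 153/79]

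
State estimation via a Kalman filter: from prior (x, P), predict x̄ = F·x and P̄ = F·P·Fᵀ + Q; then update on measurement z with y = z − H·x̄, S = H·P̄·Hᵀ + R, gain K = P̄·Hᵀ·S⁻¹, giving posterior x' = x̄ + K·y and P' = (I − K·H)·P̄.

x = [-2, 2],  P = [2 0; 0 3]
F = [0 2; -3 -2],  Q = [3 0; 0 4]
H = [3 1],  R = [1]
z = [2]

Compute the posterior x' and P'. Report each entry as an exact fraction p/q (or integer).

x̄ = F·x = [4, 2]
P̄ = F·P·Fᵀ + Q = [15 -12; -12 34]
y = z − H·x̄ = [-12]
S = H·P̄·Hᵀ + R = [98]
K = P̄·Hᵀ·S⁻¹ = [33/98; -1/49]
x' = x̄ + K·y = [-2/49, 110/49]
P' = (I − K·H)·P̄ = [381/98 -555/49; -555/49 1664/49]

x' = [-2/49, 110/49]
P' = [381/98 -555/49; -555/49 1664/49]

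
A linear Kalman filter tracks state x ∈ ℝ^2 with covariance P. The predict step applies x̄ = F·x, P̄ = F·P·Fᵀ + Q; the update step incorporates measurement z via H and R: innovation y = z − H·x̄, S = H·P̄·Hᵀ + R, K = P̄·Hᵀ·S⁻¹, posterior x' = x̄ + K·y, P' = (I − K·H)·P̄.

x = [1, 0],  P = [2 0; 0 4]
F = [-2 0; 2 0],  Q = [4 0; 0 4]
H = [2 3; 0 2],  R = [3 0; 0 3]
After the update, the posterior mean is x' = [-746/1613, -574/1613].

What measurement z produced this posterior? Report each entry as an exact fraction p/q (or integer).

x̄ = F·x = [-2, 2]
P̄ = F·P·Fᵀ + Q = [12 -8; -8 12]
S = H·P̄·Hᵀ + R = [63 40; 40 51]
K = P̄·Hᵀ·S⁻¹ = [640/1613 -1008/1613; 60/1613 712/1613]
x' − x̄ = [2480/1613, -3800/1613] = K·y
y = (KᵀK)⁻¹·Kᵀ·(x' − x̄) = [-4, -5]
z = y + H·x̄ = [-4, -5] + [2, 4] = [-2, -1]

z = [-2, -1]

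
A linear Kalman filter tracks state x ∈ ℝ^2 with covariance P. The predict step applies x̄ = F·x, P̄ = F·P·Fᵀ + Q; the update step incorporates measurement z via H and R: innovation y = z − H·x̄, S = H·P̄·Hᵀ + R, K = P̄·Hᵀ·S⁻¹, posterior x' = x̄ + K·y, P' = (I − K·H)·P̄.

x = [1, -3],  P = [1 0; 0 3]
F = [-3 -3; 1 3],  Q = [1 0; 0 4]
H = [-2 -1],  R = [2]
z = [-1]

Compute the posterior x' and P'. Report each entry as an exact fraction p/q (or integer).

x̄ = F·x = [6, -8]
P̄ = F·P·Fᵀ + Q = [37 -30; -30 32]
y = z − H·x̄ = [3]
S = H·P̄·Hᵀ + R = [62]
K = P̄·Hᵀ·S⁻¹ = [-22/31; 14/31]
x' = x̄ + K·y = [120/31, -206/31]
P' = (I − K·H)·P̄ = [179/31 -314/31; -314/31 600/31]

x' = [120/31, -206/31]
P' = [179/31 -314/31; -314/31 600/31]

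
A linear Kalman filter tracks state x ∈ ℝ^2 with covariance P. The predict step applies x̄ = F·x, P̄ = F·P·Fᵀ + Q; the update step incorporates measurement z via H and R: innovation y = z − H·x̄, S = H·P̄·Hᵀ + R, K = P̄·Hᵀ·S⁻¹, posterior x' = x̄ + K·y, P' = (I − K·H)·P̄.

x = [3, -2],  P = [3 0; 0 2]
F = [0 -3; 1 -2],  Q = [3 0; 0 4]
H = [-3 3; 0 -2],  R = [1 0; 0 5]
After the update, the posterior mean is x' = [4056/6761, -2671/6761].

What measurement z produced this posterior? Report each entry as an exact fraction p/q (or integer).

z = [-3, 2]

x̄ = F·x = [6, 7]
P̄ = F·P·Fᵀ + Q = [21 12; 12 15]
S = H·P̄·Hᵀ + R = [109 -18; -18 65]
K = P̄·Hᵀ·S⁻¹ = [-2187/6761 -3102/6761; 45/6761 -3108/6761]
x' − x̄ = [-36510/6761, -49998/6761] = K·y
y = (KᵀK)⁻¹·Kᵀ·(x' − x̄) = [-6, 16]
z = y + H·x̄ = [-6, 16] + [3, -14] = [-3, 2]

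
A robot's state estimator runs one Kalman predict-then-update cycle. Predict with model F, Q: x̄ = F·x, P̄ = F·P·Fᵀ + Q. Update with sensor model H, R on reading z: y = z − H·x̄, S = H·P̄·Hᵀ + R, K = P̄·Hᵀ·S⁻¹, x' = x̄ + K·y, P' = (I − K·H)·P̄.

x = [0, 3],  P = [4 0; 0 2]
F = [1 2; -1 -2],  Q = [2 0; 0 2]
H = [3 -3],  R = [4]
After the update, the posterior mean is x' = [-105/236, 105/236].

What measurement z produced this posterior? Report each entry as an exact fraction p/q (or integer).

z = [-3]

x̄ = F·x = [6, -6]
P̄ = F·P·Fᵀ + Q = [14 -12; -12 14]
S = H·P̄·Hᵀ + R = [472]
K = P̄·Hᵀ·S⁻¹ = [39/236; -39/236]
x' − x̄ = [-1521/236, 1521/236] = K·y
y = (KᵀK)⁻¹·Kᵀ·(x' − x̄) = [-39]
z = y + H·x̄ = [-39] + [36] = [-3]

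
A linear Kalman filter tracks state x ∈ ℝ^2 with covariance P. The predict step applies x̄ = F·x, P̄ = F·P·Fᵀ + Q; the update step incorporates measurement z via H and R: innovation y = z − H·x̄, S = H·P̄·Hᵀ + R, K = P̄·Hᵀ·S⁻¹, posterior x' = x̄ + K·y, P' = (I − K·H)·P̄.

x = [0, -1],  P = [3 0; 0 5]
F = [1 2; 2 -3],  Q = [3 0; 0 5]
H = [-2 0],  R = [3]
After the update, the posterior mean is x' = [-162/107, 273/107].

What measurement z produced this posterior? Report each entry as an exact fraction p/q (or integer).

z = [3]

x̄ = F·x = [-2, 3]
P̄ = F·P·Fᵀ + Q = [26 -24; -24 62]
S = H·P̄·Hᵀ + R = [107]
K = P̄·Hᵀ·S⁻¹ = [-52/107; 48/107]
x' − x̄ = [52/107, -48/107] = K·y
y = (KᵀK)⁻¹·Kᵀ·(x' − x̄) = [-1]
z = y + H·x̄ = [-1] + [4] = [3]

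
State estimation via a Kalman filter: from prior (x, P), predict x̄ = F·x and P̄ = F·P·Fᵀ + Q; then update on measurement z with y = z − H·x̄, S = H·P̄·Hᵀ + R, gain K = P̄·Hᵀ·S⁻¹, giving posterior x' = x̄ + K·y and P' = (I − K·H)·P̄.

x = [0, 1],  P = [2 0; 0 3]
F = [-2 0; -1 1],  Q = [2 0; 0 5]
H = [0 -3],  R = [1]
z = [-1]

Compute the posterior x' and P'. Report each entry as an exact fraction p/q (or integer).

x̄ = F·x = [0, 1]
P̄ = F·P·Fᵀ + Q = [10 4; 4 10]
y = z − H·x̄ = [2]
S = H·P̄·Hᵀ + R = [91]
K = P̄·Hᵀ·S⁻¹ = [-12/91; -30/91]
x' = x̄ + K·y = [-24/91, 31/91]
P' = (I − K·H)·P̄ = [766/91 4/91; 4/91 10/91]

x' = [-24/91, 31/91]
P' = [766/91 4/91; 4/91 10/91]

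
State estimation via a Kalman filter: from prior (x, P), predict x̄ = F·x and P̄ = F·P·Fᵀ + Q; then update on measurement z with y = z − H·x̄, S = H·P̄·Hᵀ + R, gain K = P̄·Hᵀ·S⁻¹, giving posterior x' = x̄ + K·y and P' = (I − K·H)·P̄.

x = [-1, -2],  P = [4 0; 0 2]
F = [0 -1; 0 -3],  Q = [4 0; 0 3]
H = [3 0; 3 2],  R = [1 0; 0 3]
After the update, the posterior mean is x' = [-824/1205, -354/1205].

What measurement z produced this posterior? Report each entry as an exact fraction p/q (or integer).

x̄ = F·x = [2, 6]
P̄ = F·P·Fᵀ + Q = [6 6; 6 21]
S = H·P̄·Hᵀ + R = [55 90; 90 213]
K = P̄·Hᵀ·S⁻¹ = [378/1205 2/241; -522/1205 112/241]
x' − x̄ = [-3234/1205, -7584/1205] = K·y
y = (KᵀK)⁻¹·Kᵀ·(x' − x̄) = [-8, -21]
z = y + H·x̄ = [-8, -21] + [6, 18] = [-2, -3]

z = [-2, -3]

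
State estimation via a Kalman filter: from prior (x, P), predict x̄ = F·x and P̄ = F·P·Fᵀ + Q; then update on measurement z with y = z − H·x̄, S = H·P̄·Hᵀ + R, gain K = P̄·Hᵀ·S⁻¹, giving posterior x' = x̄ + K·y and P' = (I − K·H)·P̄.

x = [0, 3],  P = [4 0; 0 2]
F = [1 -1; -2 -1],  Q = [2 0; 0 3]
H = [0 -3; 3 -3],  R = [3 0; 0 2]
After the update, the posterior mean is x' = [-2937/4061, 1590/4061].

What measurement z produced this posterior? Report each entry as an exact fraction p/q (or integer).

x̄ = F·x = [-3, -3]
P̄ = F·P·Fᵀ + Q = [8 -6; -6 21]
S = H·P̄·Hᵀ + R = [192 243; 243 371]
K = P̄·Hᵀ·S⁻¹ = [-1176/4061 1230/4061; -1230/4061 -81/4061]
x' − x̄ = [9246/4061, 13773/4061] = K·y
y = (KᵀK)⁻¹·Kᵀ·(x' − x̄) = [-11, -3]
z = y + H·x̄ = [-11, -3] + [9, 0] = [-2, -3]

z = [-2, -3]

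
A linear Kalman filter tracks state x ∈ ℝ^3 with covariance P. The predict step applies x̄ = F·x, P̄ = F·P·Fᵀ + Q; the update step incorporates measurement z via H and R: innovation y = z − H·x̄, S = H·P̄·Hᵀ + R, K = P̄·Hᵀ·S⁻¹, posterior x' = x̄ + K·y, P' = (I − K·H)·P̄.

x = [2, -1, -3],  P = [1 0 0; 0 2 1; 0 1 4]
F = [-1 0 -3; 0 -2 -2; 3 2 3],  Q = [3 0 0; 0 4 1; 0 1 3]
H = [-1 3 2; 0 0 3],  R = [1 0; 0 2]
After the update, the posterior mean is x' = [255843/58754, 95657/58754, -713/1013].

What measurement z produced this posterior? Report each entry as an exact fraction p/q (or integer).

x̄ = F·x = [7, 8, -5]
P̄ = F·P·Fᵀ + Q = [40 30 -45; 30 36 -41; -45 -41 68]
S = H·P̄·Hᵀ + R = [145 174; 174 614]
K = P̄·Hᵀ·S⁻¹ = [-535/29377 -435/2026; 9473/29377 -591/2026; 2/1013 336/1013]
x' − x̄ = [-155435/58754, -374375/58754, 4352/1013] = K·y
y = (KᵀK)⁻¹·Kᵀ·(x' − x̄) = [-8, 13]
z = y + H·x̄ = [-8, 13] + [7, -15] = [-1, -2]

z = [-1, -2]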